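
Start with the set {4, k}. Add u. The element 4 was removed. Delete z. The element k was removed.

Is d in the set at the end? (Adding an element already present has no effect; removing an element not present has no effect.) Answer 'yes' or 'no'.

Answer: no

Derivation:
Tracking the set through each operation:
Start: {4, k}
Event 1 (add u): added. Set: {4, k, u}
Event 2 (remove 4): removed. Set: {k, u}
Event 3 (remove z): not present, no change. Set: {k, u}
Event 4 (remove k): removed. Set: {u}

Final set: {u} (size 1)
d is NOT in the final set.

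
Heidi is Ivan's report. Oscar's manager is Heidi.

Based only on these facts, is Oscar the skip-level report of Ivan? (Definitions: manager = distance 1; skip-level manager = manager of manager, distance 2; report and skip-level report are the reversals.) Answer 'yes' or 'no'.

Reconstructing the manager chain from the given facts:
  Ivan -> Heidi -> Oscar
(each arrow means 'manager of the next')
Positions in the chain (0 = top):
  position of Ivan: 0
  position of Heidi: 1
  position of Oscar: 2

Oscar is at position 2, Ivan is at position 0; signed distance (j - i) = -2.
'skip-level report' requires j - i = -2. Actual distance is -2, so the relation HOLDS.

Answer: yes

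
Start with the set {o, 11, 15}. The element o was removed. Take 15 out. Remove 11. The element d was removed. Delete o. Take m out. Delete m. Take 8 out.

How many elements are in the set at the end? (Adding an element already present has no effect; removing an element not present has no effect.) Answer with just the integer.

Tracking the set through each operation:
Start: {11, 15, o}
Event 1 (remove o): removed. Set: {11, 15}
Event 2 (remove 15): removed. Set: {11}
Event 3 (remove 11): removed. Set: {}
Event 4 (remove d): not present, no change. Set: {}
Event 5 (remove o): not present, no change. Set: {}
Event 6 (remove m): not present, no change. Set: {}
Event 7 (remove m): not present, no change. Set: {}
Event 8 (remove 8): not present, no change. Set: {}

Final set: {} (size 0)

Answer: 0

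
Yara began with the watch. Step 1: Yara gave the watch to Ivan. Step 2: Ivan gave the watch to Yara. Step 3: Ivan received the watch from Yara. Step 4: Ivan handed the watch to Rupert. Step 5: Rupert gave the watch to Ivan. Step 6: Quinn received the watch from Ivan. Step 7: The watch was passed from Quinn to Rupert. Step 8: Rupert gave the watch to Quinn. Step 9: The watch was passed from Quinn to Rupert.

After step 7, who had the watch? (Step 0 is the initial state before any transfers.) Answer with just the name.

Tracking the watch holder through step 7:
After step 0 (start): Yara
After step 1: Ivan
After step 2: Yara
After step 3: Ivan
After step 4: Rupert
After step 5: Ivan
After step 6: Quinn
After step 7: Rupert

At step 7, the holder is Rupert.

Answer: Rupert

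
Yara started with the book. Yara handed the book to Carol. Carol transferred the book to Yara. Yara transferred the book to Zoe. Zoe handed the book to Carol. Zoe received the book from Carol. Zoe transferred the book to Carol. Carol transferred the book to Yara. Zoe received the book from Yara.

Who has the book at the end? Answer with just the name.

Answer: Zoe

Derivation:
Tracking the book through each event:
Start: Yara has the book.
After event 1: Carol has the book.
After event 2: Yara has the book.
After event 3: Zoe has the book.
After event 4: Carol has the book.
After event 5: Zoe has the book.
After event 6: Carol has the book.
After event 7: Yara has the book.
After event 8: Zoe has the book.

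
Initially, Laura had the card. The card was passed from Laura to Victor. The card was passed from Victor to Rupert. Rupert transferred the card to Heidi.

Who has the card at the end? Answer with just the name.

Tracking the card through each event:
Start: Laura has the card.
After event 1: Victor has the card.
After event 2: Rupert has the card.
After event 3: Heidi has the card.

Answer: Heidi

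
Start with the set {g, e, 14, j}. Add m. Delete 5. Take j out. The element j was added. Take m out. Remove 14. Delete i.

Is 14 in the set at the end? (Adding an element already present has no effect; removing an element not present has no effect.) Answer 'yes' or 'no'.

Answer: no

Derivation:
Tracking the set through each operation:
Start: {14, e, g, j}
Event 1 (add m): added. Set: {14, e, g, j, m}
Event 2 (remove 5): not present, no change. Set: {14, e, g, j, m}
Event 3 (remove j): removed. Set: {14, e, g, m}
Event 4 (add j): added. Set: {14, e, g, j, m}
Event 5 (remove m): removed. Set: {14, e, g, j}
Event 6 (remove 14): removed. Set: {e, g, j}
Event 7 (remove i): not present, no change. Set: {e, g, j}

Final set: {e, g, j} (size 3)
14 is NOT in the final set.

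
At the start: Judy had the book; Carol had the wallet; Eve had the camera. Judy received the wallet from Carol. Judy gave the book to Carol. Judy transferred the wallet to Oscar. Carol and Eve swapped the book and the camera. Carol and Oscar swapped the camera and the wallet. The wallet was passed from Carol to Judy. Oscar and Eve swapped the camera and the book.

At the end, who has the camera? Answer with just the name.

Answer: Eve

Derivation:
Tracking all object holders:
Start: book:Judy, wallet:Carol, camera:Eve
Event 1 (give wallet: Carol -> Judy). State: book:Judy, wallet:Judy, camera:Eve
Event 2 (give book: Judy -> Carol). State: book:Carol, wallet:Judy, camera:Eve
Event 3 (give wallet: Judy -> Oscar). State: book:Carol, wallet:Oscar, camera:Eve
Event 4 (swap book<->camera: now book:Eve, camera:Carol). State: book:Eve, wallet:Oscar, camera:Carol
Event 5 (swap camera<->wallet: now camera:Oscar, wallet:Carol). State: book:Eve, wallet:Carol, camera:Oscar
Event 6 (give wallet: Carol -> Judy). State: book:Eve, wallet:Judy, camera:Oscar
Event 7 (swap camera<->book: now camera:Eve, book:Oscar). State: book:Oscar, wallet:Judy, camera:Eve

Final state: book:Oscar, wallet:Judy, camera:Eve
The camera is held by Eve.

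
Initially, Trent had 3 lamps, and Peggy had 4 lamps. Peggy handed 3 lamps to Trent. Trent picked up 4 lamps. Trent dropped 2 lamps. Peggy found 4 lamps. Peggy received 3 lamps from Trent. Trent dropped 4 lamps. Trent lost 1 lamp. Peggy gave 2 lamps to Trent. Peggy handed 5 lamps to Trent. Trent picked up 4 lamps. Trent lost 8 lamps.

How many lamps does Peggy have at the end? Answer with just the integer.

Answer: 1

Derivation:
Tracking counts step by step:
Start: Trent=3, Peggy=4
Event 1 (Peggy -> Trent, 3): Peggy: 4 -> 1, Trent: 3 -> 6. State: Trent=6, Peggy=1
Event 2 (Trent +4): Trent: 6 -> 10. State: Trent=10, Peggy=1
Event 3 (Trent -2): Trent: 10 -> 8. State: Trent=8, Peggy=1
Event 4 (Peggy +4): Peggy: 1 -> 5. State: Trent=8, Peggy=5
Event 5 (Trent -> Peggy, 3): Trent: 8 -> 5, Peggy: 5 -> 8. State: Trent=5, Peggy=8
Event 6 (Trent -4): Trent: 5 -> 1. State: Trent=1, Peggy=8
Event 7 (Trent -1): Trent: 1 -> 0. State: Trent=0, Peggy=8
Event 8 (Peggy -> Trent, 2): Peggy: 8 -> 6, Trent: 0 -> 2. State: Trent=2, Peggy=6
Event 9 (Peggy -> Trent, 5): Peggy: 6 -> 1, Trent: 2 -> 7. State: Trent=7, Peggy=1
Event 10 (Trent +4): Trent: 7 -> 11. State: Trent=11, Peggy=1
Event 11 (Trent -8): Trent: 11 -> 3. State: Trent=3, Peggy=1

Peggy's final count: 1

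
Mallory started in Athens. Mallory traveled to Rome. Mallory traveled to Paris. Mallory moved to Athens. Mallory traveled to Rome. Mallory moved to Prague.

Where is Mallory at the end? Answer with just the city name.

Tracking Mallory's location:
Start: Mallory is in Athens.
After move 1: Athens -> Rome. Mallory is in Rome.
After move 2: Rome -> Paris. Mallory is in Paris.
After move 3: Paris -> Athens. Mallory is in Athens.
After move 4: Athens -> Rome. Mallory is in Rome.
After move 5: Rome -> Prague. Mallory is in Prague.

Answer: Prague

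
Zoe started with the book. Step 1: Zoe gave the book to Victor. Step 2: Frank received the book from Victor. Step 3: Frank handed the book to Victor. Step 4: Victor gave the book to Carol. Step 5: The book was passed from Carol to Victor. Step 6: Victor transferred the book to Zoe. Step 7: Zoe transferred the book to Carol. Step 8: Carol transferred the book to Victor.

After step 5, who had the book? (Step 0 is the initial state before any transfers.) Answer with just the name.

Tracking the book holder through step 5:
After step 0 (start): Zoe
After step 1: Victor
After step 2: Frank
After step 3: Victor
After step 4: Carol
After step 5: Victor

At step 5, the holder is Victor.

Answer: Victor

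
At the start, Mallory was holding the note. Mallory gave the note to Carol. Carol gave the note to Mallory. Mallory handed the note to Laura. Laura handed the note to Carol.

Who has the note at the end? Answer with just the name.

Answer: Carol

Derivation:
Tracking the note through each event:
Start: Mallory has the note.
After event 1: Carol has the note.
After event 2: Mallory has the note.
After event 3: Laura has the note.
After event 4: Carol has the note.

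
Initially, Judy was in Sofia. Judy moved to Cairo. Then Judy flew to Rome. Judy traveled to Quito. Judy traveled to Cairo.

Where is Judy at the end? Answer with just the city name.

Tracking Judy's location:
Start: Judy is in Sofia.
After move 1: Sofia -> Cairo. Judy is in Cairo.
After move 2: Cairo -> Rome. Judy is in Rome.
After move 3: Rome -> Quito. Judy is in Quito.
After move 4: Quito -> Cairo. Judy is in Cairo.

Answer: Cairo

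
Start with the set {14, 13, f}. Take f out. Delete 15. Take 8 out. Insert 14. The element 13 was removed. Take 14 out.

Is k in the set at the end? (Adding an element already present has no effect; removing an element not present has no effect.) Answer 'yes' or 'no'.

Answer: no

Derivation:
Tracking the set through each operation:
Start: {13, 14, f}
Event 1 (remove f): removed. Set: {13, 14}
Event 2 (remove 15): not present, no change. Set: {13, 14}
Event 3 (remove 8): not present, no change. Set: {13, 14}
Event 4 (add 14): already present, no change. Set: {13, 14}
Event 5 (remove 13): removed. Set: {14}
Event 6 (remove 14): removed. Set: {}

Final set: {} (size 0)
k is NOT in the final set.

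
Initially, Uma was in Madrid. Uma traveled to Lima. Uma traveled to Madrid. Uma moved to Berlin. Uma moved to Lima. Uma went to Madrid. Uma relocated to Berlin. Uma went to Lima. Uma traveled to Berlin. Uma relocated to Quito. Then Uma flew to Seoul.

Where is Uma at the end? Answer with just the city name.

Tracking Uma's location:
Start: Uma is in Madrid.
After move 1: Madrid -> Lima. Uma is in Lima.
After move 2: Lima -> Madrid. Uma is in Madrid.
After move 3: Madrid -> Berlin. Uma is in Berlin.
After move 4: Berlin -> Lima. Uma is in Lima.
After move 5: Lima -> Madrid. Uma is in Madrid.
After move 6: Madrid -> Berlin. Uma is in Berlin.
After move 7: Berlin -> Lima. Uma is in Lima.
After move 8: Lima -> Berlin. Uma is in Berlin.
After move 9: Berlin -> Quito. Uma is in Quito.
After move 10: Quito -> Seoul. Uma is in Seoul.

Answer: Seoul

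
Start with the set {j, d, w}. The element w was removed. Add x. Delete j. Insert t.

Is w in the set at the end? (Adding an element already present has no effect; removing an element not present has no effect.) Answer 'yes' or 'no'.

Tracking the set through each operation:
Start: {d, j, w}
Event 1 (remove w): removed. Set: {d, j}
Event 2 (add x): added. Set: {d, j, x}
Event 3 (remove j): removed. Set: {d, x}
Event 4 (add t): added. Set: {d, t, x}

Final set: {d, t, x} (size 3)
w is NOT in the final set.

Answer: no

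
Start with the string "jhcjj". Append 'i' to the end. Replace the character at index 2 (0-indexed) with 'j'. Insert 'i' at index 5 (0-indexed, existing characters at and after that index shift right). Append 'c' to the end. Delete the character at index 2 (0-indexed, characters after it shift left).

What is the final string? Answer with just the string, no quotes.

Applying each edit step by step:
Start: "jhcjj"
Op 1 (append 'i'): "jhcjj" -> "jhcjji"
Op 2 (replace idx 2: 'c' -> 'j'): "jhcjji" -> "jhjjji"
Op 3 (insert 'i' at idx 5): "jhjjji" -> "jhjjjii"
Op 4 (append 'c'): "jhjjjii" -> "jhjjjiic"
Op 5 (delete idx 2 = 'j'): "jhjjjiic" -> "jhjjiic"

Answer: jhjjiic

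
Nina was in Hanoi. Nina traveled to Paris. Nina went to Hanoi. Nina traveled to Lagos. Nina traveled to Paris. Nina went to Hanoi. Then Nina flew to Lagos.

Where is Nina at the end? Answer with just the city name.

Answer: Lagos

Derivation:
Tracking Nina's location:
Start: Nina is in Hanoi.
After move 1: Hanoi -> Paris. Nina is in Paris.
After move 2: Paris -> Hanoi. Nina is in Hanoi.
After move 3: Hanoi -> Lagos. Nina is in Lagos.
After move 4: Lagos -> Paris. Nina is in Paris.
After move 5: Paris -> Hanoi. Nina is in Hanoi.
After move 6: Hanoi -> Lagos. Nina is in Lagos.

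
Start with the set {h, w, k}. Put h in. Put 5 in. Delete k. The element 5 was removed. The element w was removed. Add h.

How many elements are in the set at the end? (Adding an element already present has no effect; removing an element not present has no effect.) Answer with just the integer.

Tracking the set through each operation:
Start: {h, k, w}
Event 1 (add h): already present, no change. Set: {h, k, w}
Event 2 (add 5): added. Set: {5, h, k, w}
Event 3 (remove k): removed. Set: {5, h, w}
Event 4 (remove 5): removed. Set: {h, w}
Event 5 (remove w): removed. Set: {h}
Event 6 (add h): already present, no change. Set: {h}

Final set: {h} (size 1)

Answer: 1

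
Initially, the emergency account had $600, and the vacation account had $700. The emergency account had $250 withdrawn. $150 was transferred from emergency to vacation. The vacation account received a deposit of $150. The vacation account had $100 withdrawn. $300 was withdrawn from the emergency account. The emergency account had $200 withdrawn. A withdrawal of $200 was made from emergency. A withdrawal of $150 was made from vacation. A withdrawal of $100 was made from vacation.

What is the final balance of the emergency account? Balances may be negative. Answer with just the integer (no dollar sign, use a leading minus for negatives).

Tracking account balances step by step:
Start: emergency=600, vacation=700
Event 1 (withdraw 250 from emergency): emergency: 600 - 250 = 350. Balances: emergency=350, vacation=700
Event 2 (transfer 150 emergency -> vacation): emergency: 350 - 150 = 200, vacation: 700 + 150 = 850. Balances: emergency=200, vacation=850
Event 3 (deposit 150 to vacation): vacation: 850 + 150 = 1000. Balances: emergency=200, vacation=1000
Event 4 (withdraw 100 from vacation): vacation: 1000 - 100 = 900. Balances: emergency=200, vacation=900
Event 5 (withdraw 300 from emergency): emergency: 200 - 300 = -100. Balances: emergency=-100, vacation=900
Event 6 (withdraw 200 from emergency): emergency: -100 - 200 = -300. Balances: emergency=-300, vacation=900
Event 7 (withdraw 200 from emergency): emergency: -300 - 200 = -500. Balances: emergency=-500, vacation=900
Event 8 (withdraw 150 from vacation): vacation: 900 - 150 = 750. Balances: emergency=-500, vacation=750
Event 9 (withdraw 100 from vacation): vacation: 750 - 100 = 650. Balances: emergency=-500, vacation=650

Final balance of emergency: -500

Answer: -500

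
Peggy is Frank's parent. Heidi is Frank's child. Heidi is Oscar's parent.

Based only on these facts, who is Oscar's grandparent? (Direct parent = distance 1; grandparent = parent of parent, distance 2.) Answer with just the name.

Reconstructing the parent chain from the given facts:
  Peggy -> Frank -> Heidi -> Oscar
(each arrow means 'parent of the next')
Positions in the chain (0 = top):
  position of Peggy: 0
  position of Frank: 1
  position of Heidi: 2
  position of Oscar: 3

Oscar is at position 3; the grandparent is 2 steps up the chain, i.e. position 1: Frank.

Answer: Frank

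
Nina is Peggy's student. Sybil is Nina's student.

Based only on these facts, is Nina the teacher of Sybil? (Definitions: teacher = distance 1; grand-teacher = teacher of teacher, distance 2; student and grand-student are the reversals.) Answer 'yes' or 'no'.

Answer: yes

Derivation:
Reconstructing the teacher chain from the given facts:
  Peggy -> Nina -> Sybil
(each arrow means 'teacher of the next')
Positions in the chain (0 = top):
  position of Peggy: 0
  position of Nina: 1
  position of Sybil: 2

Nina is at position 1, Sybil is at position 2; signed distance (j - i) = 1.
'teacher' requires j - i = 1. Actual distance is 1, so the relation HOLDS.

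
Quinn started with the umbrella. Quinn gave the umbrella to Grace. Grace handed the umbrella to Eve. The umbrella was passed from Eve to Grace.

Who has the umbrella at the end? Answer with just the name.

Answer: Grace

Derivation:
Tracking the umbrella through each event:
Start: Quinn has the umbrella.
After event 1: Grace has the umbrella.
After event 2: Eve has the umbrella.
After event 3: Grace has the umbrella.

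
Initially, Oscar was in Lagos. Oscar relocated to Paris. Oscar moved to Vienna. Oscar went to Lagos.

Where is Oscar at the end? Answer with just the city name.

Tracking Oscar's location:
Start: Oscar is in Lagos.
After move 1: Lagos -> Paris. Oscar is in Paris.
After move 2: Paris -> Vienna. Oscar is in Vienna.
After move 3: Vienna -> Lagos. Oscar is in Lagos.

Answer: Lagos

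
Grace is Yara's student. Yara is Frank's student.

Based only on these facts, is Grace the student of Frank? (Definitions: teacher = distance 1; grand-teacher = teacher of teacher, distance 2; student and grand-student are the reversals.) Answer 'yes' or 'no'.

Answer: no

Derivation:
Reconstructing the teacher chain from the given facts:
  Frank -> Yara -> Grace
(each arrow means 'teacher of the next')
Positions in the chain (0 = top):
  position of Frank: 0
  position of Yara: 1
  position of Grace: 2

Grace is at position 2, Frank is at position 0; signed distance (j - i) = -2.
'student' requires j - i = -1. Actual distance is -2, so the relation does NOT hold.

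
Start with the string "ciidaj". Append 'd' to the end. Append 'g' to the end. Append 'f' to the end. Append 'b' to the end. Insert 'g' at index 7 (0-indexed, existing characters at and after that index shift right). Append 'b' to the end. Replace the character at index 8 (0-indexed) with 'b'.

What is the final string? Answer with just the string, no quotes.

Applying each edit step by step:
Start: "ciidaj"
Op 1 (append 'd'): "ciidaj" -> "ciidajd"
Op 2 (append 'g'): "ciidajd" -> "ciidajdg"
Op 3 (append 'f'): "ciidajdg" -> "ciidajdgf"
Op 4 (append 'b'): "ciidajdgf" -> "ciidajdgfb"
Op 5 (insert 'g' at idx 7): "ciidajdgfb" -> "ciidajdggfb"
Op 6 (append 'b'): "ciidajdggfb" -> "ciidajdggfbb"
Op 7 (replace idx 8: 'g' -> 'b'): "ciidajdggfbb" -> "ciidajdgbfbb"

Answer: ciidajdgbfbb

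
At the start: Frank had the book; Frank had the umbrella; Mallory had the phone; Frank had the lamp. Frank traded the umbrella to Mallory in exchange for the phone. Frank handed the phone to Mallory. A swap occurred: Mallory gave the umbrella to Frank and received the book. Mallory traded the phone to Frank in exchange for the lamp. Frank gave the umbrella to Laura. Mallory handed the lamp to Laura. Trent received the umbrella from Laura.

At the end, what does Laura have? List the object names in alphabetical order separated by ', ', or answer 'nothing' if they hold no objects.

Answer: lamp

Derivation:
Tracking all object holders:
Start: book:Frank, umbrella:Frank, phone:Mallory, lamp:Frank
Event 1 (swap umbrella<->phone: now umbrella:Mallory, phone:Frank). State: book:Frank, umbrella:Mallory, phone:Frank, lamp:Frank
Event 2 (give phone: Frank -> Mallory). State: book:Frank, umbrella:Mallory, phone:Mallory, lamp:Frank
Event 3 (swap umbrella<->book: now umbrella:Frank, book:Mallory). State: book:Mallory, umbrella:Frank, phone:Mallory, lamp:Frank
Event 4 (swap phone<->lamp: now phone:Frank, lamp:Mallory). State: book:Mallory, umbrella:Frank, phone:Frank, lamp:Mallory
Event 5 (give umbrella: Frank -> Laura). State: book:Mallory, umbrella:Laura, phone:Frank, lamp:Mallory
Event 6 (give lamp: Mallory -> Laura). State: book:Mallory, umbrella:Laura, phone:Frank, lamp:Laura
Event 7 (give umbrella: Laura -> Trent). State: book:Mallory, umbrella:Trent, phone:Frank, lamp:Laura

Final state: book:Mallory, umbrella:Trent, phone:Frank, lamp:Laura
Laura holds: lamp.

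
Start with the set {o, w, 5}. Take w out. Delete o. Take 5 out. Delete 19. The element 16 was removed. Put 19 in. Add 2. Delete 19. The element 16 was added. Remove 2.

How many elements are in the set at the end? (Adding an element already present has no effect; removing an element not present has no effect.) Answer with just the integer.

Tracking the set through each operation:
Start: {5, o, w}
Event 1 (remove w): removed. Set: {5, o}
Event 2 (remove o): removed. Set: {5}
Event 3 (remove 5): removed. Set: {}
Event 4 (remove 19): not present, no change. Set: {}
Event 5 (remove 16): not present, no change. Set: {}
Event 6 (add 19): added. Set: {19}
Event 7 (add 2): added. Set: {19, 2}
Event 8 (remove 19): removed. Set: {2}
Event 9 (add 16): added. Set: {16, 2}
Event 10 (remove 2): removed. Set: {16}

Final set: {16} (size 1)

Answer: 1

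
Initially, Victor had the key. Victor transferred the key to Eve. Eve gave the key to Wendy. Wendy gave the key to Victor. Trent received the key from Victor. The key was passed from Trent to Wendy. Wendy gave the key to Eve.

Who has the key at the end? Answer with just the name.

Answer: Eve

Derivation:
Tracking the key through each event:
Start: Victor has the key.
After event 1: Eve has the key.
After event 2: Wendy has the key.
After event 3: Victor has the key.
After event 4: Trent has the key.
After event 5: Wendy has the key.
After event 6: Eve has the key.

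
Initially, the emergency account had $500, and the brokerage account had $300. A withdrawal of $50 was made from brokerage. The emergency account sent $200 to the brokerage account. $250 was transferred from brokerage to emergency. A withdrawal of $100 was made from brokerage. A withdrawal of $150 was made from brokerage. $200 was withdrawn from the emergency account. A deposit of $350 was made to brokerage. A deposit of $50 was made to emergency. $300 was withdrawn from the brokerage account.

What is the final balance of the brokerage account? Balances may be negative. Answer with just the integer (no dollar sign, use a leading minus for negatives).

Answer: 0

Derivation:
Tracking account balances step by step:
Start: emergency=500, brokerage=300
Event 1 (withdraw 50 from brokerage): brokerage: 300 - 50 = 250. Balances: emergency=500, brokerage=250
Event 2 (transfer 200 emergency -> brokerage): emergency: 500 - 200 = 300, brokerage: 250 + 200 = 450. Balances: emergency=300, brokerage=450
Event 3 (transfer 250 brokerage -> emergency): brokerage: 450 - 250 = 200, emergency: 300 + 250 = 550. Balances: emergency=550, brokerage=200
Event 4 (withdraw 100 from brokerage): brokerage: 200 - 100 = 100. Balances: emergency=550, brokerage=100
Event 5 (withdraw 150 from brokerage): brokerage: 100 - 150 = -50. Balances: emergency=550, brokerage=-50
Event 6 (withdraw 200 from emergency): emergency: 550 - 200 = 350. Balances: emergency=350, brokerage=-50
Event 7 (deposit 350 to brokerage): brokerage: -50 + 350 = 300. Balances: emergency=350, brokerage=300
Event 8 (deposit 50 to emergency): emergency: 350 + 50 = 400. Balances: emergency=400, brokerage=300
Event 9 (withdraw 300 from brokerage): brokerage: 300 - 300 = 0. Balances: emergency=400, brokerage=0

Final balance of brokerage: 0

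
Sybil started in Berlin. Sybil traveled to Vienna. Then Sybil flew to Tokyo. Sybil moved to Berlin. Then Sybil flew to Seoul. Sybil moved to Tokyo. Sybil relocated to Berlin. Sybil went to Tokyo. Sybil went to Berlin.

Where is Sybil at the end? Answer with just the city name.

Answer: Berlin

Derivation:
Tracking Sybil's location:
Start: Sybil is in Berlin.
After move 1: Berlin -> Vienna. Sybil is in Vienna.
After move 2: Vienna -> Tokyo. Sybil is in Tokyo.
After move 3: Tokyo -> Berlin. Sybil is in Berlin.
After move 4: Berlin -> Seoul. Sybil is in Seoul.
After move 5: Seoul -> Tokyo. Sybil is in Tokyo.
After move 6: Tokyo -> Berlin. Sybil is in Berlin.
After move 7: Berlin -> Tokyo. Sybil is in Tokyo.
After move 8: Tokyo -> Berlin. Sybil is in Berlin.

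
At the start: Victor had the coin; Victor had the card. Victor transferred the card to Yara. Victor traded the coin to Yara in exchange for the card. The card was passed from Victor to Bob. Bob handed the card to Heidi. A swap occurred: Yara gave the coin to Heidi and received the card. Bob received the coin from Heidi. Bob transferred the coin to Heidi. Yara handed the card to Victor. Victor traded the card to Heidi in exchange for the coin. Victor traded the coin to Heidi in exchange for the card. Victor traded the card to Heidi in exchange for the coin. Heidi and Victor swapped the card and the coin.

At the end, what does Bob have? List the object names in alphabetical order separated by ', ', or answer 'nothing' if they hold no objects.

Answer: nothing

Derivation:
Tracking all object holders:
Start: coin:Victor, card:Victor
Event 1 (give card: Victor -> Yara). State: coin:Victor, card:Yara
Event 2 (swap coin<->card: now coin:Yara, card:Victor). State: coin:Yara, card:Victor
Event 3 (give card: Victor -> Bob). State: coin:Yara, card:Bob
Event 4 (give card: Bob -> Heidi). State: coin:Yara, card:Heidi
Event 5 (swap coin<->card: now coin:Heidi, card:Yara). State: coin:Heidi, card:Yara
Event 6 (give coin: Heidi -> Bob). State: coin:Bob, card:Yara
Event 7 (give coin: Bob -> Heidi). State: coin:Heidi, card:Yara
Event 8 (give card: Yara -> Victor). State: coin:Heidi, card:Victor
Event 9 (swap card<->coin: now card:Heidi, coin:Victor). State: coin:Victor, card:Heidi
Event 10 (swap coin<->card: now coin:Heidi, card:Victor). State: coin:Heidi, card:Victor
Event 11 (swap card<->coin: now card:Heidi, coin:Victor). State: coin:Victor, card:Heidi
Event 12 (swap card<->coin: now card:Victor, coin:Heidi). State: coin:Heidi, card:Victor

Final state: coin:Heidi, card:Victor
Bob holds: (nothing).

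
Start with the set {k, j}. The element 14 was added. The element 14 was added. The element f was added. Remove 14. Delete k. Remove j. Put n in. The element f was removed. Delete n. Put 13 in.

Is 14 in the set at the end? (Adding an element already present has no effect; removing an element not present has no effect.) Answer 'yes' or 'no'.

Answer: no

Derivation:
Tracking the set through each operation:
Start: {j, k}
Event 1 (add 14): added. Set: {14, j, k}
Event 2 (add 14): already present, no change. Set: {14, j, k}
Event 3 (add f): added. Set: {14, f, j, k}
Event 4 (remove 14): removed. Set: {f, j, k}
Event 5 (remove k): removed. Set: {f, j}
Event 6 (remove j): removed. Set: {f}
Event 7 (add n): added. Set: {f, n}
Event 8 (remove f): removed. Set: {n}
Event 9 (remove n): removed. Set: {}
Event 10 (add 13): added. Set: {13}

Final set: {13} (size 1)
14 is NOT in the final set.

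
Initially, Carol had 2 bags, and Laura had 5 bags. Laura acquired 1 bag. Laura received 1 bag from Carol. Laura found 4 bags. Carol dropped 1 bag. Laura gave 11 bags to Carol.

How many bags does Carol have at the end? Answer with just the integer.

Tracking counts step by step:
Start: Carol=2, Laura=5
Event 1 (Laura +1): Laura: 5 -> 6. State: Carol=2, Laura=6
Event 2 (Carol -> Laura, 1): Carol: 2 -> 1, Laura: 6 -> 7. State: Carol=1, Laura=7
Event 3 (Laura +4): Laura: 7 -> 11. State: Carol=1, Laura=11
Event 4 (Carol -1): Carol: 1 -> 0. State: Carol=0, Laura=11
Event 5 (Laura -> Carol, 11): Laura: 11 -> 0, Carol: 0 -> 11. State: Carol=11, Laura=0

Carol's final count: 11

Answer: 11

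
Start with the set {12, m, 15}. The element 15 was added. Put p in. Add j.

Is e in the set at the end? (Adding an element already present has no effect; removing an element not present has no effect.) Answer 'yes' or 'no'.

Answer: no

Derivation:
Tracking the set through each operation:
Start: {12, 15, m}
Event 1 (add 15): already present, no change. Set: {12, 15, m}
Event 2 (add p): added. Set: {12, 15, m, p}
Event 3 (add j): added. Set: {12, 15, j, m, p}

Final set: {12, 15, j, m, p} (size 5)
e is NOT in the final set.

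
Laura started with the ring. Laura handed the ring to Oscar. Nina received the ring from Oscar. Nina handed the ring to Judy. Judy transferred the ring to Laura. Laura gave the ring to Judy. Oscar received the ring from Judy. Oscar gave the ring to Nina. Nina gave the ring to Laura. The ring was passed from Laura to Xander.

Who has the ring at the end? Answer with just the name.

Tracking the ring through each event:
Start: Laura has the ring.
After event 1: Oscar has the ring.
After event 2: Nina has the ring.
After event 3: Judy has the ring.
After event 4: Laura has the ring.
After event 5: Judy has the ring.
After event 6: Oscar has the ring.
After event 7: Nina has the ring.
After event 8: Laura has the ring.
After event 9: Xander has the ring.

Answer: Xander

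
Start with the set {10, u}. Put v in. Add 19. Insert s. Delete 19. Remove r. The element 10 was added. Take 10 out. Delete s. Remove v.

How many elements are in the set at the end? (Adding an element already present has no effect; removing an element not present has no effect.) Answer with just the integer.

Tracking the set through each operation:
Start: {10, u}
Event 1 (add v): added. Set: {10, u, v}
Event 2 (add 19): added. Set: {10, 19, u, v}
Event 3 (add s): added. Set: {10, 19, s, u, v}
Event 4 (remove 19): removed. Set: {10, s, u, v}
Event 5 (remove r): not present, no change. Set: {10, s, u, v}
Event 6 (add 10): already present, no change. Set: {10, s, u, v}
Event 7 (remove 10): removed. Set: {s, u, v}
Event 8 (remove s): removed. Set: {u, v}
Event 9 (remove v): removed. Set: {u}

Final set: {u} (size 1)

Answer: 1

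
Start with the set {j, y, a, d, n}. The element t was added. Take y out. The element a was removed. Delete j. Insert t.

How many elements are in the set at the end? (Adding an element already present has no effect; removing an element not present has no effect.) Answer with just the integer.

Answer: 3

Derivation:
Tracking the set through each operation:
Start: {a, d, j, n, y}
Event 1 (add t): added. Set: {a, d, j, n, t, y}
Event 2 (remove y): removed. Set: {a, d, j, n, t}
Event 3 (remove a): removed. Set: {d, j, n, t}
Event 4 (remove j): removed. Set: {d, n, t}
Event 5 (add t): already present, no change. Set: {d, n, t}

Final set: {d, n, t} (size 3)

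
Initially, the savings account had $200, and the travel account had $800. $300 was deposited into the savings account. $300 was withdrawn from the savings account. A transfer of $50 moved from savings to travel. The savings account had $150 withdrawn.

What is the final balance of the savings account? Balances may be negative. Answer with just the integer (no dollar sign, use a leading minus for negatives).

Answer: 0

Derivation:
Tracking account balances step by step:
Start: savings=200, travel=800
Event 1 (deposit 300 to savings): savings: 200 + 300 = 500. Balances: savings=500, travel=800
Event 2 (withdraw 300 from savings): savings: 500 - 300 = 200. Balances: savings=200, travel=800
Event 3 (transfer 50 savings -> travel): savings: 200 - 50 = 150, travel: 800 + 50 = 850. Balances: savings=150, travel=850
Event 4 (withdraw 150 from savings): savings: 150 - 150 = 0. Balances: savings=0, travel=850

Final balance of savings: 0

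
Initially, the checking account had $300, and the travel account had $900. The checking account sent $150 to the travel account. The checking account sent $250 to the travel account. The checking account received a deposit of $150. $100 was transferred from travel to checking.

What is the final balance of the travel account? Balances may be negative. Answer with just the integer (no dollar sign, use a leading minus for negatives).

Answer: 1200

Derivation:
Tracking account balances step by step:
Start: checking=300, travel=900
Event 1 (transfer 150 checking -> travel): checking: 300 - 150 = 150, travel: 900 + 150 = 1050. Balances: checking=150, travel=1050
Event 2 (transfer 250 checking -> travel): checking: 150 - 250 = -100, travel: 1050 + 250 = 1300. Balances: checking=-100, travel=1300
Event 3 (deposit 150 to checking): checking: -100 + 150 = 50. Balances: checking=50, travel=1300
Event 4 (transfer 100 travel -> checking): travel: 1300 - 100 = 1200, checking: 50 + 100 = 150. Balances: checking=150, travel=1200

Final balance of travel: 1200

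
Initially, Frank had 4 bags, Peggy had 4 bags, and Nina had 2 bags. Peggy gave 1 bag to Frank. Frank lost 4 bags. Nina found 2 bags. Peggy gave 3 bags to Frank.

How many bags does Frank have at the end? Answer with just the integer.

Tracking counts step by step:
Start: Frank=4, Peggy=4, Nina=2
Event 1 (Peggy -> Frank, 1): Peggy: 4 -> 3, Frank: 4 -> 5. State: Frank=5, Peggy=3, Nina=2
Event 2 (Frank -4): Frank: 5 -> 1. State: Frank=1, Peggy=3, Nina=2
Event 3 (Nina +2): Nina: 2 -> 4. State: Frank=1, Peggy=3, Nina=4
Event 4 (Peggy -> Frank, 3): Peggy: 3 -> 0, Frank: 1 -> 4. State: Frank=4, Peggy=0, Nina=4

Frank's final count: 4

Answer: 4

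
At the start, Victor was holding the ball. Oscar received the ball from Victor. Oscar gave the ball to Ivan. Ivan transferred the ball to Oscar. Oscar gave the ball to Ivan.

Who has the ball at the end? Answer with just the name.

Answer: Ivan

Derivation:
Tracking the ball through each event:
Start: Victor has the ball.
After event 1: Oscar has the ball.
After event 2: Ivan has the ball.
After event 3: Oscar has the ball.
After event 4: Ivan has the ball.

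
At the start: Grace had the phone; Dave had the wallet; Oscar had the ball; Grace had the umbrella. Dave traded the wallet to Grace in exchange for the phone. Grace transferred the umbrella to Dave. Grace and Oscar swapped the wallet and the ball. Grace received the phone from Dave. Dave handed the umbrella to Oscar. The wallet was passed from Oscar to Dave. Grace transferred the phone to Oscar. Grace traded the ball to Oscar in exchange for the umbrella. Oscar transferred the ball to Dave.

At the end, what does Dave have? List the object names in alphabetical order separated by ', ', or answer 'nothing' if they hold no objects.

Answer: ball, wallet

Derivation:
Tracking all object holders:
Start: phone:Grace, wallet:Dave, ball:Oscar, umbrella:Grace
Event 1 (swap wallet<->phone: now wallet:Grace, phone:Dave). State: phone:Dave, wallet:Grace, ball:Oscar, umbrella:Grace
Event 2 (give umbrella: Grace -> Dave). State: phone:Dave, wallet:Grace, ball:Oscar, umbrella:Dave
Event 3 (swap wallet<->ball: now wallet:Oscar, ball:Grace). State: phone:Dave, wallet:Oscar, ball:Grace, umbrella:Dave
Event 4 (give phone: Dave -> Grace). State: phone:Grace, wallet:Oscar, ball:Grace, umbrella:Dave
Event 5 (give umbrella: Dave -> Oscar). State: phone:Grace, wallet:Oscar, ball:Grace, umbrella:Oscar
Event 6 (give wallet: Oscar -> Dave). State: phone:Grace, wallet:Dave, ball:Grace, umbrella:Oscar
Event 7 (give phone: Grace -> Oscar). State: phone:Oscar, wallet:Dave, ball:Grace, umbrella:Oscar
Event 8 (swap ball<->umbrella: now ball:Oscar, umbrella:Grace). State: phone:Oscar, wallet:Dave, ball:Oscar, umbrella:Grace
Event 9 (give ball: Oscar -> Dave). State: phone:Oscar, wallet:Dave, ball:Dave, umbrella:Grace

Final state: phone:Oscar, wallet:Dave, ball:Dave, umbrella:Grace
Dave holds: ball, wallet.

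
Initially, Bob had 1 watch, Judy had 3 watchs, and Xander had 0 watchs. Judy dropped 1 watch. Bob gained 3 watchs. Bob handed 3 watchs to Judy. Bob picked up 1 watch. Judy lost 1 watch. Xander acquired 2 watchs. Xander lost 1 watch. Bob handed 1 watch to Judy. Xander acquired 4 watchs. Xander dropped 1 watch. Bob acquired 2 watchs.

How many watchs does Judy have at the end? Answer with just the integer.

Tracking counts step by step:
Start: Bob=1, Judy=3, Xander=0
Event 1 (Judy -1): Judy: 3 -> 2. State: Bob=1, Judy=2, Xander=0
Event 2 (Bob +3): Bob: 1 -> 4. State: Bob=4, Judy=2, Xander=0
Event 3 (Bob -> Judy, 3): Bob: 4 -> 1, Judy: 2 -> 5. State: Bob=1, Judy=5, Xander=0
Event 4 (Bob +1): Bob: 1 -> 2. State: Bob=2, Judy=5, Xander=0
Event 5 (Judy -1): Judy: 5 -> 4. State: Bob=2, Judy=4, Xander=0
Event 6 (Xander +2): Xander: 0 -> 2. State: Bob=2, Judy=4, Xander=2
Event 7 (Xander -1): Xander: 2 -> 1. State: Bob=2, Judy=4, Xander=1
Event 8 (Bob -> Judy, 1): Bob: 2 -> 1, Judy: 4 -> 5. State: Bob=1, Judy=5, Xander=1
Event 9 (Xander +4): Xander: 1 -> 5. State: Bob=1, Judy=5, Xander=5
Event 10 (Xander -1): Xander: 5 -> 4. State: Bob=1, Judy=5, Xander=4
Event 11 (Bob +2): Bob: 1 -> 3. State: Bob=3, Judy=5, Xander=4

Judy's final count: 5

Answer: 5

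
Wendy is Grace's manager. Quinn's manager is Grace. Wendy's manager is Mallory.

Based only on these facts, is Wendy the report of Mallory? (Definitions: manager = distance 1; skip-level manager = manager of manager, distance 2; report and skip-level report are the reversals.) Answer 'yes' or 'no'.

Reconstructing the manager chain from the given facts:
  Mallory -> Wendy -> Grace -> Quinn
(each arrow means 'manager of the next')
Positions in the chain (0 = top):
  position of Mallory: 0
  position of Wendy: 1
  position of Grace: 2
  position of Quinn: 3

Wendy is at position 1, Mallory is at position 0; signed distance (j - i) = -1.
'report' requires j - i = -1. Actual distance is -1, so the relation HOLDS.

Answer: yes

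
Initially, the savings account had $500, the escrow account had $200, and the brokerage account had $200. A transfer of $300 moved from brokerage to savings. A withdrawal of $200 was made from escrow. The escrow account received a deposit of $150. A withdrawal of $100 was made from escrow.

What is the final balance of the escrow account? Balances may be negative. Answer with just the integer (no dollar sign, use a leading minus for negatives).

Answer: 50

Derivation:
Tracking account balances step by step:
Start: savings=500, escrow=200, brokerage=200
Event 1 (transfer 300 brokerage -> savings): brokerage: 200 - 300 = -100, savings: 500 + 300 = 800. Balances: savings=800, escrow=200, brokerage=-100
Event 2 (withdraw 200 from escrow): escrow: 200 - 200 = 0. Balances: savings=800, escrow=0, brokerage=-100
Event 3 (deposit 150 to escrow): escrow: 0 + 150 = 150. Balances: savings=800, escrow=150, brokerage=-100
Event 4 (withdraw 100 from escrow): escrow: 150 - 100 = 50. Balances: savings=800, escrow=50, brokerage=-100

Final balance of escrow: 50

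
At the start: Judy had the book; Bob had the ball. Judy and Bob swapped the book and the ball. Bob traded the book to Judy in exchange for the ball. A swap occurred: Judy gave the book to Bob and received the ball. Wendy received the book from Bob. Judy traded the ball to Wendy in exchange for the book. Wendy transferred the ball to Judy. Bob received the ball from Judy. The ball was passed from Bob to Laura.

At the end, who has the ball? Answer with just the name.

Tracking all object holders:
Start: book:Judy, ball:Bob
Event 1 (swap book<->ball: now book:Bob, ball:Judy). State: book:Bob, ball:Judy
Event 2 (swap book<->ball: now book:Judy, ball:Bob). State: book:Judy, ball:Bob
Event 3 (swap book<->ball: now book:Bob, ball:Judy). State: book:Bob, ball:Judy
Event 4 (give book: Bob -> Wendy). State: book:Wendy, ball:Judy
Event 5 (swap ball<->book: now ball:Wendy, book:Judy). State: book:Judy, ball:Wendy
Event 6 (give ball: Wendy -> Judy). State: book:Judy, ball:Judy
Event 7 (give ball: Judy -> Bob). State: book:Judy, ball:Bob
Event 8 (give ball: Bob -> Laura). State: book:Judy, ball:Laura

Final state: book:Judy, ball:Laura
The ball is held by Laura.

Answer: Laura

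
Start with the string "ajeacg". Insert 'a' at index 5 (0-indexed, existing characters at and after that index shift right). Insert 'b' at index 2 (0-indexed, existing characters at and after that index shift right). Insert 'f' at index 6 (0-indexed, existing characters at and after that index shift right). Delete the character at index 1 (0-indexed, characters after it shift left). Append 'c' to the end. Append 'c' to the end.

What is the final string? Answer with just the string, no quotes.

Applying each edit step by step:
Start: "ajeacg"
Op 1 (insert 'a' at idx 5): "ajeacg" -> "ajeacag"
Op 2 (insert 'b' at idx 2): "ajeacag" -> "ajbeacag"
Op 3 (insert 'f' at idx 6): "ajbeacag" -> "ajbeacfag"
Op 4 (delete idx 1 = 'j'): "ajbeacfag" -> "abeacfag"
Op 5 (append 'c'): "abeacfag" -> "abeacfagc"
Op 6 (append 'c'): "abeacfagc" -> "abeacfagcc"

Answer: abeacfagcc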